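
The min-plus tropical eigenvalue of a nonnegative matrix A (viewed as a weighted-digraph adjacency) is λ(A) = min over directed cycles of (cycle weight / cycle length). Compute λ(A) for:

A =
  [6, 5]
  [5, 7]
λ(A) = 5

Enumerate directed cycles and compute their means (weight / length). Sample:
  cycle 0 → 0: weight = 6, length = 1, mean = 6/1 ≈ 6.000
  cycle 1 → 1: weight = 7, length = 1, mean = 7/1 ≈ 7.000
  cycle 0 → 1 → 0: weight = 10, length = 2, mean = 10/2 ≈ 5.000
  cycle 1 → 0 → 1: weight = 10, length = 2, mean = 10/2 ≈ 5.000
Minimum mean = 5.000, attained e.g. along the cycle 0 → 1 → 0 with weight 10 and length 2. So λ(A) = 10/2 = 5.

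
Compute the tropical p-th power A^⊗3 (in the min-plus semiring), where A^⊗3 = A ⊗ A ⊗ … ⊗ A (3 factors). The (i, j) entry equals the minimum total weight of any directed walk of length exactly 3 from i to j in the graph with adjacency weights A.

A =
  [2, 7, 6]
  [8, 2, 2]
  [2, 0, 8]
A^⊗3 =
  [6, 8, 8]
  [6, 4, 4]
  [4, 2, 4]

Each entry (A^⊗3)_ij equals the minimum over all length-3 walks i = v_0 → v_1 → … → v_3 = j of Σ_t A[v_t][v_{t+1}]. For example, for (i, j) = (0, 2) we minimise over 9 possible intermediate vertex sequences; the minimum is 8, attained along the walk 0 → 2 → 1 → 2.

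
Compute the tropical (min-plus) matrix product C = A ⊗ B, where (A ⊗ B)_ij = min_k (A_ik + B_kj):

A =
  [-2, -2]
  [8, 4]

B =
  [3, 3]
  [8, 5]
A ⊗ B =
  [1, 1]
  [11, 9]

Apply the min-plus product entry-by-entry:
  C[0][0] = min over k of (A[0][0] + B[0][0] = -2 + 3 = 1, A[0][1] + B[1][0] = -2 + 8 = 6) = 1 (attained at k = 0)
  C[0][1] = min over k of (A[0][0] + B[0][1] = -2 + 3 = 1, A[0][1] + B[1][1] = -2 + 5 = 3) = 1 (attained at k = 0)
  C[1][0] = min over k of (A[1][0] + B[0][0] = 8 + 3 = 11, A[1][1] + B[1][0] = 4 + 8 = 12) = 11 (attained at k = 0)
  C[1][1] = min over k of (A[1][0] + B[0][1] = 8 + 3 = 11, A[1][1] + B[1][1] = 4 + 5 = 9) = 9 (attained at k = 1)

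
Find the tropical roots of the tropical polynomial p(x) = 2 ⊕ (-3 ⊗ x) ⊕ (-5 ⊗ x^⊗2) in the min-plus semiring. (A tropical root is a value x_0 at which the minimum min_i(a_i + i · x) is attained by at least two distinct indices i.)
Roots: {2, 5}

Each tropical root is a break point of the lower envelope of the lines y = a_i + i · x (there are 3 lines, with slopes 0, 1, ..., 2). Only the lines that attain the minimum somewhere contribute to roots; other lines are dominated. Here the surviving (envelope) indices are i = 2, i = 1, i = 0.
Intersections between consecutive envelope lines give the roots: for adjacent envelope indices i < j the intersection is x = (a_i − a_j) / (j − i). Reading off the sorted break points: {2, 5}.
Verification: at each break x_0, at least two indices attain the minimum of min_i(a_i + i · x_0).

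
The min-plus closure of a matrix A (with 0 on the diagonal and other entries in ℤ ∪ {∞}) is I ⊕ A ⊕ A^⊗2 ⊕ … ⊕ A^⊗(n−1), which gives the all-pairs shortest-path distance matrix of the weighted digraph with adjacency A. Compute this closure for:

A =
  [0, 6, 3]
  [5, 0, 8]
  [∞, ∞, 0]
Closure =
  [0, 6, 3]
  [5, 0, 8]
  [∞, ∞, 0]

This is the Floyd-Warshall all-pairs shortest-path computation. For each intermediate vertex k = 0, 1, …, 2, update dist[i][j] ← min(dist[i][j], dist[i][k] + dist[k][j]). The final matrix gives, for each (i, j), the minimum total weight of any directed path from i to j (possibly empty when i = j).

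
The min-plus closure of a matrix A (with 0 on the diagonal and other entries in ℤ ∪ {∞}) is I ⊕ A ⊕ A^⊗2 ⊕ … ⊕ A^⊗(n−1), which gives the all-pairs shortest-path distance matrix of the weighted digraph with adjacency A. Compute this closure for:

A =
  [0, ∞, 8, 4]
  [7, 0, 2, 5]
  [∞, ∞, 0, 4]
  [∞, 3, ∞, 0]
Closure =
  [0, 7, 8, 4]
  [7, 0, 2, 5]
  [14, 7, 0, 4]
  [10, 3, 5, 0]

This is the Floyd-Warshall all-pairs shortest-path computation. For each intermediate vertex k = 0, 1, …, 3, update dist[i][j] ← min(dist[i][j], dist[i][k] + dist[k][j]). The final matrix gives, for each (i, j), the minimum total weight of any directed path from i to j (possibly empty when i = j).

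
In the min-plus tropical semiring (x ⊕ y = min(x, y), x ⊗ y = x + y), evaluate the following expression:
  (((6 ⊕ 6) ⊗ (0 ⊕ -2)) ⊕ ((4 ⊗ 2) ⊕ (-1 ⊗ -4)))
(((6 ⊕ 6) ⊗ (0 ⊕ -2)) ⊕ ((4 ⊗ 2) ⊕ (-1 ⊗ -4))) = -5

Expand innermost to outermost. Recall ⊕ takes the minimum of its arguments and ⊗ takes their sum. Working out the expression (((6 ⊕ 6) ⊗ (0 ⊕ -2)) ⊕ ((4 ⊗ 2) ⊕ (-1 ⊗ -4))) gives -5.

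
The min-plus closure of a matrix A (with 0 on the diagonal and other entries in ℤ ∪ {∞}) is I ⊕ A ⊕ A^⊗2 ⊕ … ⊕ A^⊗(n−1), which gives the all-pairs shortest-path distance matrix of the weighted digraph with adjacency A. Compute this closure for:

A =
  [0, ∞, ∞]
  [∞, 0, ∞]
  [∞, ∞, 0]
Closure =
  [0, ∞, ∞]
  [∞, 0, ∞]
  [∞, ∞, 0]

This is the Floyd-Warshall all-pairs shortest-path computation. For each intermediate vertex k = 0, 1, …, 2, update dist[i][j] ← min(dist[i][j], dist[i][k] + dist[k][j]). The final matrix gives, for each (i, j), the minimum total weight of any directed path from i to j (possibly empty when i = j).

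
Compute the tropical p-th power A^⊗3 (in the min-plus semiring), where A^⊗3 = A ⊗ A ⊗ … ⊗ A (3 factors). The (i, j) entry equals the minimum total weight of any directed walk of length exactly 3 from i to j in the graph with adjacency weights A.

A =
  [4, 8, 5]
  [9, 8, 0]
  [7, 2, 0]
A^⊗3 =
  [12, 7, 5]
  [7, 2, 0]
  [7, 2, 0]

Each entry (A^⊗3)_ij equals the minimum over all length-3 walks i = v_0 → v_1 → … → v_3 = j of Σ_t A[v_t][v_{t+1}]. For example, for (i, j) = (0, 2) we minimise over 9 possible intermediate vertex sequences; the minimum is 5, attained along the walk 0 → 2 → 2 → 2.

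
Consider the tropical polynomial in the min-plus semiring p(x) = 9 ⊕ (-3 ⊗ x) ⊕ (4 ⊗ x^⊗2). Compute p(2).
p(2) = -1

A tropical monomial a ⊗ x^⊗i evaluates to a + i · x. Evaluating each term at x = 2:
  Term 0 contributes 9 + 0 · 2 = 9
  Term 1 contributes -3 + 1 · 2 = -1
  Term 2 contributes 4 + 2 · 2 = 8
p(2) = ⊕ of these = min[9, -1, 8] = -1.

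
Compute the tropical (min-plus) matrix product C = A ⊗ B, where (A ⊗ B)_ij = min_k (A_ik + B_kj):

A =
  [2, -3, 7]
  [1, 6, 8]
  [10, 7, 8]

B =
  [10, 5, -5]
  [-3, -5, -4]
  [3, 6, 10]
A ⊗ B =
  [-6, -8, -7]
  [3, 1, -4]
  [4, 2, 3]

Apply the min-plus product entry-by-entry:
  C[0][0] = min over k of (A[0][0] + B[0][0] = 2 + 10 = 12, A[0][1] + B[1][0] = -3 + -3 = -6, A[0][2] + B[2][0] = 7 + 3 = 10) = -6 (attained at k = 1)
  C[0][1] = min over k of (A[0][0] + B[0][1] = 2 + 5 = 7, A[0][1] + B[1][1] = -3 + -5 = -8, A[0][2] + B[2][1] = 7 + 6 = 13) = -8 (attained at k = 1)
  C[0][2] = min over k of (A[0][0] + B[0][2] = 2 + -5 = -3, A[0][1] + B[1][2] = -3 + -4 = -7, A[0][2] + B[2][2] = 7 + 10 = 17) = -7 (attained at k = 1)
  C[1][0] = min over k of (A[1][0] + B[0][0] = 1 + 10 = 11, A[1][1] + B[1][0] = 6 + -3 = 3, A[1][2] + B[2][0] = 8 + 3 = 11) = 3 (attained at k = 1)
  C[1][1] = min over k of (A[1][0] + B[0][1] = 1 + 5 = 6, A[1][1] + B[1][1] = 6 + -5 = 1, A[1][2] + B[2][1] = 8 + 6 = 14) = 1 (attained at k = 1)
  C[1][2] = min over k of (A[1][0] + B[0][2] = 1 + -5 = -4, A[1][1] + B[1][2] = 6 + -4 = 2, A[1][2] + B[2][2] = 8 + 10 = 18) = -4 (attained at k = 0)
  C[2][0] = min over k of (A[2][0] + B[0][0] = 10 + 10 = 20, A[2][1] + B[1][0] = 7 + -3 = 4, A[2][2] + B[2][0] = 8 + 3 = 11) = 4 (attained at k = 1)
  C[2][1] = min over k of (A[2][0] + B[0][1] = 10 + 5 = 15, A[2][1] + B[1][1] = 7 + -5 = 2, A[2][2] + B[2][1] = 8 + 6 = 14) = 2 (attained at k = 1)
  C[2][2] = min over k of (A[2][0] + B[0][2] = 10 + -5 = 5, A[2][1] + B[1][2] = 7 + -4 = 3, A[2][2] + B[2][2] = 8 + 10 = 18) = 3 (attained at k = 1)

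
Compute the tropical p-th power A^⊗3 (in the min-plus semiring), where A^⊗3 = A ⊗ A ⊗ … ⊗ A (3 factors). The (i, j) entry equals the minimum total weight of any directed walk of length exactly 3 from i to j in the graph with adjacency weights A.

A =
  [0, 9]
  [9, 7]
A^⊗3 =
  [0, 9]
  [9, 18]

Each entry (A^⊗3)_ij equals the minimum over all length-3 walks i = v_0 → v_1 → … → v_3 = j of Σ_t A[v_t][v_{t+1}]. For example, for (i, j) = (0, 1) we minimise over 4 possible intermediate vertex sequences; the minimum is 9, attained along the walk 0 → 0 → 0 → 1.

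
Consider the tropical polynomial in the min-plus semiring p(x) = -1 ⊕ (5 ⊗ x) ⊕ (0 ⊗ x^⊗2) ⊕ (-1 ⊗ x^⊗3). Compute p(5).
p(5) = -1

A tropical monomial a ⊗ x^⊗i evaluates to a + i · x. Evaluating each term at x = 5:
  Term 0 contributes -1 + 0 · 5 = -1
  Term 1 contributes 5 + 1 · 5 = 10
  Term 2 contributes 0 + 2 · 5 = 10
  Term 3 contributes -1 + 3 · 5 = 14
p(5) = ⊕ of these = min[-1, 10, 10, 14] = -1.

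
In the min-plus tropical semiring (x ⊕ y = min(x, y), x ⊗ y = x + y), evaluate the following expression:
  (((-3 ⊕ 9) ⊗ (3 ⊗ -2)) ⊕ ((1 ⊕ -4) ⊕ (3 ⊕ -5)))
(((-3 ⊕ 9) ⊗ (3 ⊗ -2)) ⊕ ((1 ⊕ -4) ⊕ (3 ⊕ -5))) = -5

Expand innermost to outermost. Recall ⊕ takes the minimum of its arguments and ⊗ takes their sum. Working out the expression (((-3 ⊕ 9) ⊗ (3 ⊗ -2)) ⊕ ((1 ⊕ -4) ⊕ (3 ⊕ -5))) gives -5.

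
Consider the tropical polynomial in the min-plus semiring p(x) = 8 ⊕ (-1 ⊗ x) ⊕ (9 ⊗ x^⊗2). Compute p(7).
p(7) = 6

A tropical monomial a ⊗ x^⊗i evaluates to a + i · x. Evaluating each term at x = 7:
  Term 0 contributes 8 + 0 · 7 = 8
  Term 1 contributes -1 + 1 · 7 = 6
  Term 2 contributes 9 + 2 · 7 = 23
p(7) = ⊕ of these = min[8, 6, 23] = 6.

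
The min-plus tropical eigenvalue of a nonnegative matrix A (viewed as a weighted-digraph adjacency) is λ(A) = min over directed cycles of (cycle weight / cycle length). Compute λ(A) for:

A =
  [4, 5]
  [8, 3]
λ(A) = 3

Enumerate directed cycles and compute their means (weight / length). Sample:
  cycle 0 → 0: weight = 4, length = 1, mean = 4/1 ≈ 4.000
  cycle 1 → 1: weight = 3, length = 1, mean = 3/1 ≈ 3.000
  cycle 0 → 1 → 0: weight = 13, length = 2, mean = 13/2 ≈ 6.500
  cycle 1 → 0 → 1: weight = 13, length = 2, mean = 13/2 ≈ 6.500
Minimum mean = 3.000, attained e.g. along the cycle 1 → 1 with weight 3 and length 1. So λ(A) = 3/1 = 3.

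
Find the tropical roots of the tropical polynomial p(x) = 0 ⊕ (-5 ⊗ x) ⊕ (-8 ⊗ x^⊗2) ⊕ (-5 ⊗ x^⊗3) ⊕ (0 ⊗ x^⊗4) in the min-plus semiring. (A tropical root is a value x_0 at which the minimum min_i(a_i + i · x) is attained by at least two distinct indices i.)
Roots: {-5, -3, 3, 5}

Each tropical root is a break point of the lower envelope of the lines y = a_i + i · x (there are 5 lines, with slopes 0, 1, ..., 4). Only the lines that attain the minimum somewhere contribute to roots; other lines are dominated. Here the surviving (envelope) indices are i = 4, i = 3, i = 2, i = 1, i = 0.
Intersections between consecutive envelope lines give the roots: for adjacent envelope indices i < j the intersection is x = (a_i − a_j) / (j − i). Reading off the sorted break points: {-5, -3, 3, 5}.
Verification: at each break x_0, at least two indices attain the minimum of min_i(a_i + i · x_0).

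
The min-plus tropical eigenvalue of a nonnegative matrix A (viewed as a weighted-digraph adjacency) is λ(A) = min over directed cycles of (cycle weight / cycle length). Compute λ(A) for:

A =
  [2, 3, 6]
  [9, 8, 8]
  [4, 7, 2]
λ(A) = 2

Enumerate directed cycles and compute their means (weight / length). Sample:
  cycle 0 → 0: weight = 2, length = 1, mean = 2/1 ≈ 2.000
  cycle 1 → 1: weight = 8, length = 1, mean = 8/1 ≈ 8.000
  cycle 2 → 2: weight = 2, length = 1, mean = 2/1 ≈ 2.000
  cycle 0 → 1 → 0: weight = 12, length = 2, mean = 12/2 ≈ 6.000
  cycle 0 → 2 → 0: weight = 10, length = 2, mean = 10/2 ≈ 5.000
  cycle 1 → 0 → 1: weight = 12, length = 2, mean = 12/2 ≈ 6.000
Minimum mean = 2.000, attained e.g. along the cycle 0 → 0 with weight 2 and length 1. So λ(A) = 2/1 = 2.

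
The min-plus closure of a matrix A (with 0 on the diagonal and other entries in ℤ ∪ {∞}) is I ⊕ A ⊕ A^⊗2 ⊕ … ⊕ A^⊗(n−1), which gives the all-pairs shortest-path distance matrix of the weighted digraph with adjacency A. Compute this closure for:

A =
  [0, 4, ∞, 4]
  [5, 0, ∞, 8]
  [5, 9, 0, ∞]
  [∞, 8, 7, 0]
Closure =
  [0, 4, 11, 4]
  [5, 0, 15, 8]
  [5, 9, 0, 9]
  [12, 8, 7, 0]

This is the Floyd-Warshall all-pairs shortest-path computation. For each intermediate vertex k = 0, 1, …, 3, update dist[i][j] ← min(dist[i][j], dist[i][k] + dist[k][j]). The final matrix gives, for each (i, j), the minimum total weight of any directed path from i to j (possibly empty when i = j).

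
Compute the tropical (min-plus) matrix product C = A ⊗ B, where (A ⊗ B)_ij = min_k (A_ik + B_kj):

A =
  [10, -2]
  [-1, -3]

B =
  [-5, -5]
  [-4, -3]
A ⊗ B =
  [-6, -5]
  [-7, -6]

Apply the min-plus product entry-by-entry:
  C[0][0] = min over k of (A[0][0] + B[0][0] = 10 + -5 = 5, A[0][1] + B[1][0] = -2 + -4 = -6) = -6 (attained at k = 1)
  C[0][1] = min over k of (A[0][0] + B[0][1] = 10 + -5 = 5, A[0][1] + B[1][1] = -2 + -3 = -5) = -5 (attained at k = 1)
  C[1][0] = min over k of (A[1][0] + B[0][0] = -1 + -5 = -6, A[1][1] + B[1][0] = -3 + -4 = -7) = -7 (attained at k = 1)
  C[1][1] = min over k of (A[1][0] + B[0][1] = -1 + -5 = -6, A[1][1] + B[1][1] = -3 + -3 = -6) = -6 (attained at k = 0)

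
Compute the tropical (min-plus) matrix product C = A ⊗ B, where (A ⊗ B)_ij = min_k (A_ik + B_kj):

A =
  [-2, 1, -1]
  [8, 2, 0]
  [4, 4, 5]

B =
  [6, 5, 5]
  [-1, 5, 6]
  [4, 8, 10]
A ⊗ B =
  [0, 3, 3]
  [1, 7, 8]
  [3, 9, 9]

Apply the min-plus product entry-by-entry:
  C[0][0] = min over k of (A[0][0] + B[0][0] = -2 + 6 = 4, A[0][1] + B[1][0] = 1 + -1 = 0, A[0][2] + B[2][0] = -1 + 4 = 3) = 0 (attained at k = 1)
  C[0][1] = min over k of (A[0][0] + B[0][1] = -2 + 5 = 3, A[0][1] + B[1][1] = 1 + 5 = 6, A[0][2] + B[2][1] = -1 + 8 = 7) = 3 (attained at k = 0)
  C[0][2] = min over k of (A[0][0] + B[0][2] = -2 + 5 = 3, A[0][1] + B[1][2] = 1 + 6 = 7, A[0][2] + B[2][2] = -1 + 10 = 9) = 3 (attained at k = 0)
  C[1][0] = min over k of (A[1][0] + B[0][0] = 8 + 6 = 14, A[1][1] + B[1][0] = 2 + -1 = 1, A[1][2] + B[2][0] = 0 + 4 = 4) = 1 (attained at k = 1)
  C[1][1] = min over k of (A[1][0] + B[0][1] = 8 + 5 = 13, A[1][1] + B[1][1] = 2 + 5 = 7, A[1][2] + B[2][1] = 0 + 8 = 8) = 7 (attained at k = 1)
  C[1][2] = min over k of (A[1][0] + B[0][2] = 8 + 5 = 13, A[1][1] + B[1][2] = 2 + 6 = 8, A[1][2] + B[2][2] = 0 + 10 = 10) = 8 (attained at k = 1)
  C[2][0] = min over k of (A[2][0] + B[0][0] = 4 + 6 = 10, A[2][1] + B[1][0] = 4 + -1 = 3, A[2][2] + B[2][0] = 5 + 4 = 9) = 3 (attained at k = 1)
  C[2][1] = min over k of (A[2][0] + B[0][1] = 4 + 5 = 9, A[2][1] + B[1][1] = 4 + 5 = 9, A[2][2] + B[2][1] = 5 + 8 = 13) = 9 (attained at k = 0)
  C[2][2] = min over k of (A[2][0] + B[0][2] = 4 + 5 = 9, A[2][1] + B[1][2] = 4 + 6 = 10, A[2][2] + B[2][2] = 5 + 10 = 15) = 9 (attained at k = 0)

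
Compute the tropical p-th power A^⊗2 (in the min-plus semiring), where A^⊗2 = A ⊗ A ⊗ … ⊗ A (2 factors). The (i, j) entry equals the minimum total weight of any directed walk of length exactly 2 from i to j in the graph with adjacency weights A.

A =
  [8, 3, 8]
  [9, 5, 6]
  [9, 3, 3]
A^⊗2 =
  [12, 8, 9]
  [14, 9, 9]
  [12, 6, 6]

Each entry (A^⊗2)_ij equals the minimum over all length-2 walks i = v_0 → v_1 → … → v_2 = j of Σ_t A[v_t][v_{t+1}]. For example, for (i, j) = (0, 2) we minimise over 3 possible intermediate vertex sequences; the minimum is 9, attained along the walk 0 → 1 → 2.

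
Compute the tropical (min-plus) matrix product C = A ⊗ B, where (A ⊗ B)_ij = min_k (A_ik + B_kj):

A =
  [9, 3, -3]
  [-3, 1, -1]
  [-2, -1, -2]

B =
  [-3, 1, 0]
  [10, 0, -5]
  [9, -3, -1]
A ⊗ B =
  [6, -6, -4]
  [-6, -4, -4]
  [-5, -5, -6]

Apply the min-plus product entry-by-entry:
  C[0][0] = min over k of (A[0][0] + B[0][0] = 9 + -3 = 6, A[0][1] + B[1][0] = 3 + 10 = 13, A[0][2] + B[2][0] = -3 + 9 = 6) = 6 (attained at k = 0)
  C[0][1] = min over k of (A[0][0] + B[0][1] = 9 + 1 = 10, A[0][1] + B[1][1] = 3 + 0 = 3, A[0][2] + B[2][1] = -3 + -3 = -6) = -6 (attained at k = 2)
  C[0][2] = min over k of (A[0][0] + B[0][2] = 9 + 0 = 9, A[0][1] + B[1][2] = 3 + -5 = -2, A[0][2] + B[2][2] = -3 + -1 = -4) = -4 (attained at k = 2)
  C[1][0] = min over k of (A[1][0] + B[0][0] = -3 + -3 = -6, A[1][1] + B[1][0] = 1 + 10 = 11, A[1][2] + B[2][0] = -1 + 9 = 8) = -6 (attained at k = 0)
  C[1][1] = min over k of (A[1][0] + B[0][1] = -3 + 1 = -2, A[1][1] + B[1][1] = 1 + 0 = 1, A[1][2] + B[2][1] = -1 + -3 = -4) = -4 (attained at k = 2)
  C[1][2] = min over k of (A[1][0] + B[0][2] = -3 + 0 = -3, A[1][1] + B[1][2] = 1 + -5 = -4, A[1][2] + B[2][2] = -1 + -1 = -2) = -4 (attained at k = 1)
  C[2][0] = min over k of (A[2][0] + B[0][0] = -2 + -3 = -5, A[2][1] + B[1][0] = -1 + 10 = 9, A[2][2] + B[2][0] = -2 + 9 = 7) = -5 (attained at k = 0)
  C[2][1] = min over k of (A[2][0] + B[0][1] = -2 + 1 = -1, A[2][1] + B[1][1] = -1 + 0 = -1, A[2][2] + B[2][1] = -2 + -3 = -5) = -5 (attained at k = 2)
  C[2][2] = min over k of (A[2][0] + B[0][2] = -2 + 0 = -2, A[2][1] + B[1][2] = -1 + -5 = -6, A[2][2] + B[2][2] = -2 + -1 = -3) = -6 (attained at k = 1)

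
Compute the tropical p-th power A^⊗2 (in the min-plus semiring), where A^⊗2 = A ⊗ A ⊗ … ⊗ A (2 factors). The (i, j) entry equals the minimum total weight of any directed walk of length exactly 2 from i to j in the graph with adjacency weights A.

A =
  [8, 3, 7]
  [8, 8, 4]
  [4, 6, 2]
A^⊗2 =
  [11, 11, 7]
  [8, 10, 6]
  [6, 7, 4]

Each entry (A^⊗2)_ij equals the minimum over all length-2 walks i = v_0 → v_1 → … → v_2 = j of Σ_t A[v_t][v_{t+1}]. For example, for (i, j) = (0, 2) we minimise over 3 possible intermediate vertex sequences; the minimum is 7, attained along the walk 0 → 1 → 2.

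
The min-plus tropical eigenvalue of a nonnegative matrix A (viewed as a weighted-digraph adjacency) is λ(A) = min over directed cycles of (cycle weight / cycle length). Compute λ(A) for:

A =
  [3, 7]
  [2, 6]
λ(A) = 3

Enumerate directed cycles and compute their means (weight / length). Sample:
  cycle 0 → 0: weight = 3, length = 1, mean = 3/1 ≈ 3.000
  cycle 1 → 1: weight = 6, length = 1, mean = 6/1 ≈ 6.000
  cycle 0 → 1 → 0: weight = 9, length = 2, mean = 9/2 ≈ 4.500
  cycle 1 → 0 → 1: weight = 9, length = 2, mean = 9/2 ≈ 4.500
Minimum mean = 3.000, attained e.g. along the cycle 0 → 0 with weight 3 and length 1. So λ(A) = 3/1 = 3.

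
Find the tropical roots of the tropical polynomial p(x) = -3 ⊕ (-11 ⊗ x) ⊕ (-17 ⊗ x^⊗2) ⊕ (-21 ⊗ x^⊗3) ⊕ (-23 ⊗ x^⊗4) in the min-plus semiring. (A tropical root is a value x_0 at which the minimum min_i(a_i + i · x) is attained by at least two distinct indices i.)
Roots: {2, 4, 6, 8}

Each tropical root is a break point of the lower envelope of the lines y = a_i + i · x (there are 5 lines, with slopes 0, 1, ..., 4). Only the lines that attain the minimum somewhere contribute to roots; other lines are dominated. Here the surviving (envelope) indices are i = 4, i = 3, i = 2, i = 1, i = 0.
Intersections between consecutive envelope lines give the roots: for adjacent envelope indices i < j the intersection is x = (a_i − a_j) / (j − i). Reading off the sorted break points: {2, 4, 6, 8}.
Verification: at each break x_0, at least two indices attain the minimum of min_i(a_i + i · x_0).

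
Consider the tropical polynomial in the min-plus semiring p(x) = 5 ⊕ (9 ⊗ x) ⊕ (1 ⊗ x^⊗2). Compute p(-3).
p(-3) = -5

A tropical monomial a ⊗ x^⊗i evaluates to a + i · x. Evaluating each term at x = -3:
  Term 0 contributes 5 + 0 · -3 = 5
  Term 1 contributes 9 + 1 · -3 = 6
  Term 2 contributes 1 + 2 · -3 = -5
p(-3) = ⊕ of these = min[5, 6, -5] = -5.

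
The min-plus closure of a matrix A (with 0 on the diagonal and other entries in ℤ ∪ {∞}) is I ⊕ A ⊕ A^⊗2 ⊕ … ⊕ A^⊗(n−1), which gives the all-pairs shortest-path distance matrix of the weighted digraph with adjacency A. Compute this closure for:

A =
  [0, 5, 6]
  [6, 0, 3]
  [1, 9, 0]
Closure =
  [0, 5, 6]
  [4, 0, 3]
  [1, 6, 0]

This is the Floyd-Warshall all-pairs shortest-path computation. For each intermediate vertex k = 0, 1, …, 2, update dist[i][j] ← min(dist[i][j], dist[i][k] + dist[k][j]). The final matrix gives, for each (i, j), the minimum total weight of any directed path from i to j (possibly empty when i = j).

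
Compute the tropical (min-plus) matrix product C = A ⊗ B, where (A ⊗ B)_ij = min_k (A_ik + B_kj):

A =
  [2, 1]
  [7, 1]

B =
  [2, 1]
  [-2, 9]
A ⊗ B =
  [-1, 3]
  [-1, 8]

Apply the min-plus product entry-by-entry:
  C[0][0] = min over k of (A[0][0] + B[0][0] = 2 + 2 = 4, A[0][1] + B[1][0] = 1 + -2 = -1) = -1 (attained at k = 1)
  C[0][1] = min over k of (A[0][0] + B[0][1] = 2 + 1 = 3, A[0][1] + B[1][1] = 1 + 9 = 10) = 3 (attained at k = 0)
  C[1][0] = min over k of (A[1][0] + B[0][0] = 7 + 2 = 9, A[1][1] + B[1][0] = 1 + -2 = -1) = -1 (attained at k = 1)
  C[1][1] = min over k of (A[1][0] + B[0][1] = 7 + 1 = 8, A[1][1] + B[1][1] = 1 + 9 = 10) = 8 (attained at k = 0)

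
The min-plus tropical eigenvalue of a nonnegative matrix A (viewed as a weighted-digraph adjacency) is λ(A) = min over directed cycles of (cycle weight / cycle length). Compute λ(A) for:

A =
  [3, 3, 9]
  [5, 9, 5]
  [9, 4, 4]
λ(A) = 3

Enumerate directed cycles and compute their means (weight / length). Sample:
  cycle 0 → 0: weight = 3, length = 1, mean = 3/1 ≈ 3.000
  cycle 1 → 1: weight = 9, length = 1, mean = 9/1 ≈ 9.000
  cycle 2 → 2: weight = 4, length = 1, mean = 4/1 ≈ 4.000
  cycle 0 → 1 → 0: weight = 8, length = 2, mean = 8/2 ≈ 4.000
  cycle 0 → 2 → 0: weight = 18, length = 2, mean = 18/2 ≈ 9.000
  cycle 1 → 0 → 1: weight = 8, length = 2, mean = 8/2 ≈ 4.000
Minimum mean = 3.000, attained e.g. along the cycle 0 → 0 with weight 3 and length 1. So λ(A) = 3/1 = 3.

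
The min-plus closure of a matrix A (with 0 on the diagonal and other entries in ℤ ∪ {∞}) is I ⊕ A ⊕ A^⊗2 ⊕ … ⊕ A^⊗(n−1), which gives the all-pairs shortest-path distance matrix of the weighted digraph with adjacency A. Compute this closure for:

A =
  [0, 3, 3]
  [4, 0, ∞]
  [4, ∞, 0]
Closure =
  [0, 3, 3]
  [4, 0, 7]
  [4, 7, 0]

This is the Floyd-Warshall all-pairs shortest-path computation. For each intermediate vertex k = 0, 1, …, 2, update dist[i][j] ← min(dist[i][j], dist[i][k] + dist[k][j]). The final matrix gives, for each (i, j), the minimum total weight of any directed path from i to j (possibly empty when i = j).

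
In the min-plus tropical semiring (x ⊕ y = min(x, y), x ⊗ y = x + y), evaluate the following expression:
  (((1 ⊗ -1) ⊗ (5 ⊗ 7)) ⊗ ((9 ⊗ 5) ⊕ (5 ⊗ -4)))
(((1 ⊗ -1) ⊗ (5 ⊗ 7)) ⊗ ((9 ⊗ 5) ⊕ (5 ⊗ -4))) = 13

Expand innermost to outermost. Recall ⊕ takes the minimum of its arguments and ⊗ takes their sum. Working out the expression (((1 ⊗ -1) ⊗ (5 ⊗ 7)) ⊗ ((9 ⊗ 5) ⊕ (5 ⊗ -4))) gives 13.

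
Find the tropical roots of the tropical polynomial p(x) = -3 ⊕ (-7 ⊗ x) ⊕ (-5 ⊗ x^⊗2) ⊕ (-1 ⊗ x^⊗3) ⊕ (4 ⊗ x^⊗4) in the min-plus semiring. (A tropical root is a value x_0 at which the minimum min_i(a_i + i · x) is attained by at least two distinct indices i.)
Roots: {-5, -4, -2, 4}

Each tropical root is a break point of the lower envelope of the lines y = a_i + i · x (there are 5 lines, with slopes 0, 1, ..., 4). Only the lines that attain the minimum somewhere contribute to roots; other lines are dominated. Here the surviving (envelope) indices are i = 4, i = 3, i = 2, i = 1, i = 0.
Intersections between consecutive envelope lines give the roots: for adjacent envelope indices i < j the intersection is x = (a_i − a_j) / (j − i). Reading off the sorted break points: {-5, -4, -2, 4}.
Verification: at each break x_0, at least two indices attain the minimum of min_i(a_i + i · x_0).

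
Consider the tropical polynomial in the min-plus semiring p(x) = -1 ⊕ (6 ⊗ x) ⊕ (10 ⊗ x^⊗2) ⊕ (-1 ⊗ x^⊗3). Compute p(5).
p(5) = -1

A tropical monomial a ⊗ x^⊗i evaluates to a + i · x. Evaluating each term at x = 5:
  Term 0 contributes -1 + 0 · 5 = -1
  Term 1 contributes 6 + 1 · 5 = 11
  Term 2 contributes 10 + 2 · 5 = 20
  Term 3 contributes -1 + 3 · 5 = 14
p(5) = ⊕ of these = min[-1, 11, 20, 14] = -1.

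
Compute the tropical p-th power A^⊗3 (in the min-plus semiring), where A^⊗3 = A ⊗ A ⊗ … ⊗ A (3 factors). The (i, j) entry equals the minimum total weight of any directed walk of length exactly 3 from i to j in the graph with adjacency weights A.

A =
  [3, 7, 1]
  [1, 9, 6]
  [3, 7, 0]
A^⊗3 =
  [4, 8, 1]
  [5, 9, 2]
  [3, 7, 0]

Each entry (A^⊗3)_ij equals the minimum over all length-3 walks i = v_0 → v_1 → … → v_3 = j of Σ_t A[v_t][v_{t+1}]. For example, for (i, j) = (0, 2) we minimise over 9 possible intermediate vertex sequences; the minimum is 1, attained along the walk 0 → 2 → 2 → 2.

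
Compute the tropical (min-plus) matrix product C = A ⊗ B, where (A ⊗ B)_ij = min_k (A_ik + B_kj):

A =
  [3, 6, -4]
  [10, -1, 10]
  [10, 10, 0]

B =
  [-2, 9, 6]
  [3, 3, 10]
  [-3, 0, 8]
A ⊗ B =
  [-7, -4, 4]
  [2, 2, 9]
  [-3, 0, 8]

Apply the min-plus product entry-by-entry:
  C[0][0] = min over k of (A[0][0] + B[0][0] = 3 + -2 = 1, A[0][1] + B[1][0] = 6 + 3 = 9, A[0][2] + B[2][0] = -4 + -3 = -7) = -7 (attained at k = 2)
  C[0][1] = min over k of (A[0][0] + B[0][1] = 3 + 9 = 12, A[0][1] + B[1][1] = 6 + 3 = 9, A[0][2] + B[2][1] = -4 + 0 = -4) = -4 (attained at k = 2)
  C[0][2] = min over k of (A[0][0] + B[0][2] = 3 + 6 = 9, A[0][1] + B[1][2] = 6 + 10 = 16, A[0][2] + B[2][2] = -4 + 8 = 4) = 4 (attained at k = 2)
  C[1][0] = min over k of (A[1][0] + B[0][0] = 10 + -2 = 8, A[1][1] + B[1][0] = -1 + 3 = 2, A[1][2] + B[2][0] = 10 + -3 = 7) = 2 (attained at k = 1)
  C[1][1] = min over k of (A[1][0] + B[0][1] = 10 + 9 = 19, A[1][1] + B[1][1] = -1 + 3 = 2, A[1][2] + B[2][1] = 10 + 0 = 10) = 2 (attained at k = 1)
  C[1][2] = min over k of (A[1][0] + B[0][2] = 10 + 6 = 16, A[1][1] + B[1][2] = -1 + 10 = 9, A[1][2] + B[2][2] = 10 + 8 = 18) = 9 (attained at k = 1)
  C[2][0] = min over k of (A[2][0] + B[0][0] = 10 + -2 = 8, A[2][1] + B[1][0] = 10 + 3 = 13, A[2][2] + B[2][0] = 0 + -3 = -3) = -3 (attained at k = 2)
  C[2][1] = min over k of (A[2][0] + B[0][1] = 10 + 9 = 19, A[2][1] + B[1][1] = 10 + 3 = 13, A[2][2] + B[2][1] = 0 + 0 = 0) = 0 (attained at k = 2)
  C[2][2] = min over k of (A[2][0] + B[0][2] = 10 + 6 = 16, A[2][1] + B[1][2] = 10 + 10 = 20, A[2][2] + B[2][2] = 0 + 8 = 8) = 8 (attained at k = 2)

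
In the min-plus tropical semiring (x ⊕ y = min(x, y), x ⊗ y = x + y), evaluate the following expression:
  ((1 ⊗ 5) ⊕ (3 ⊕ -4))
((1 ⊗ 5) ⊕ (3 ⊕ -4)) = -4

Expand innermost to outermost. Recall ⊕ takes the minimum of its arguments and ⊗ takes their sum. Working out the expression ((1 ⊗ 5) ⊕ (3 ⊕ -4)) gives -4.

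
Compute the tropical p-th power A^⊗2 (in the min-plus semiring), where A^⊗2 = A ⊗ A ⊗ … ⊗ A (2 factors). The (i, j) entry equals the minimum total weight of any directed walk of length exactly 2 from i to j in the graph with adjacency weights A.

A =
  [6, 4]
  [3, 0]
A^⊗2 =
  [7, 4]
  [3, 0]

Each entry (A^⊗2)_ij equals the minimum over all length-2 walks i = v_0 → v_1 → … → v_2 = j of Σ_t A[v_t][v_{t+1}]. For example, for (i, j) = (0, 1) we minimise over 2 possible intermediate vertex sequences; the minimum is 4, attained along the walk 0 → 1 → 1.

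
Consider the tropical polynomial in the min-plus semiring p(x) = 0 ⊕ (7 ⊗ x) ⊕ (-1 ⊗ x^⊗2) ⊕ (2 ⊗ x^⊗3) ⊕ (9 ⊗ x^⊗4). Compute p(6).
p(6) = 0

A tropical monomial a ⊗ x^⊗i evaluates to a + i · x. Evaluating each term at x = 6:
  Term 0 contributes 0 + 0 · 6 = 0
  Term 1 contributes 7 + 1 · 6 = 13
  Term 2 contributes -1 + 2 · 6 = 11
  Term 3 contributes 2 + 3 · 6 = 20
  Term 4 contributes 9 + 4 · 6 = 33
p(6) = ⊕ of these = min[0, 13, 11, 20, 33] = 0.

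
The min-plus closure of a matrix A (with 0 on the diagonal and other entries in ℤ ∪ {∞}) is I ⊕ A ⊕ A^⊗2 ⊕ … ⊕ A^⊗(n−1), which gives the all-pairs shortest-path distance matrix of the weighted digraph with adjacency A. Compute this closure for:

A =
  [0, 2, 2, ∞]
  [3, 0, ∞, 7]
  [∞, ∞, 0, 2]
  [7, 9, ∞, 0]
Closure =
  [0, 2, 2, 4]
  [3, 0, 5, 7]
  [9, 11, 0, 2]
  [7, 9, 9, 0]

This is the Floyd-Warshall all-pairs shortest-path computation. For each intermediate vertex k = 0, 1, …, 3, update dist[i][j] ← min(dist[i][j], dist[i][k] + dist[k][j]). The final matrix gives, for each (i, j), the minimum total weight of any directed path from i to j (possibly empty when i = j).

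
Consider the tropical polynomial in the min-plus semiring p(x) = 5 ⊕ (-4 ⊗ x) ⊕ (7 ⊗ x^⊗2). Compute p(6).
p(6) = 2

A tropical monomial a ⊗ x^⊗i evaluates to a + i · x. Evaluating each term at x = 6:
  Term 0 contributes 5 + 0 · 6 = 5
  Term 1 contributes -4 + 1 · 6 = 2
  Term 2 contributes 7 + 2 · 6 = 19
p(6) = ⊕ of these = min[5, 2, 19] = 2.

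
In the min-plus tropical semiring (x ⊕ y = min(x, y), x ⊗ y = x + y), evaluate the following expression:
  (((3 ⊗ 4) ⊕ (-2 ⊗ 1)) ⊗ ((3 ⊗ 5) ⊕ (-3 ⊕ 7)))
(((3 ⊗ 4) ⊕ (-2 ⊗ 1)) ⊗ ((3 ⊗ 5) ⊕ (-3 ⊕ 7))) = -4

Expand innermost to outermost. Recall ⊕ takes the minimum of its arguments and ⊗ takes their sum. Working out the expression (((3 ⊗ 4) ⊕ (-2 ⊗ 1)) ⊗ ((3 ⊗ 5) ⊕ (-3 ⊕ 7))) gives -4.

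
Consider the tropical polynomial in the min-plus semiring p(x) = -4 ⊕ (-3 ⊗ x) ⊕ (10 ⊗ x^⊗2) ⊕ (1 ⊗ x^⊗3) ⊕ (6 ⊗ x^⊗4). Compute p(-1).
p(-1) = -4

A tropical monomial a ⊗ x^⊗i evaluates to a + i · x. Evaluating each term at x = -1:
  Term 0 contributes -4 + 0 · -1 = -4
  Term 1 contributes -3 + 1 · -1 = -4
  Term 2 contributes 10 + 2 · -1 = 8
  Term 3 contributes 1 + 3 · -1 = -2
  Term 4 contributes 6 + 4 · -1 = 2
p(-1) = ⊕ of these = min[-4, -4, 8, -2, 2] = -4.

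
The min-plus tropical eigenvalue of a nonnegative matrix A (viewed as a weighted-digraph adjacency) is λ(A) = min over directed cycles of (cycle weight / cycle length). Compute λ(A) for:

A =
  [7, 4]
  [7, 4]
λ(A) = 4

Enumerate directed cycles and compute their means (weight / length). Sample:
  cycle 0 → 0: weight = 7, length = 1, mean = 7/1 ≈ 7.000
  cycle 1 → 1: weight = 4, length = 1, mean = 4/1 ≈ 4.000
  cycle 0 → 1 → 0: weight = 11, length = 2, mean = 11/2 ≈ 5.500
  cycle 1 → 0 → 1: weight = 11, length = 2, mean = 11/2 ≈ 5.500
Minimum mean = 4.000, attained e.g. along the cycle 1 → 1 with weight 4 and length 1. So λ(A) = 4/1 = 4.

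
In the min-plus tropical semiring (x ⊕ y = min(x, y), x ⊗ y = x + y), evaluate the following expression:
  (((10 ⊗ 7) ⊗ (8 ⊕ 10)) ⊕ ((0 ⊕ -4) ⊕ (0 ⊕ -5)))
(((10 ⊗ 7) ⊗ (8 ⊕ 10)) ⊕ ((0 ⊕ -4) ⊕ (0 ⊕ -5))) = -5

Expand innermost to outermost. Recall ⊕ takes the minimum of its arguments and ⊗ takes their sum. Working out the expression (((10 ⊗ 7) ⊗ (8 ⊕ 10)) ⊕ ((0 ⊕ -4) ⊕ (0 ⊕ -5))) gives -5.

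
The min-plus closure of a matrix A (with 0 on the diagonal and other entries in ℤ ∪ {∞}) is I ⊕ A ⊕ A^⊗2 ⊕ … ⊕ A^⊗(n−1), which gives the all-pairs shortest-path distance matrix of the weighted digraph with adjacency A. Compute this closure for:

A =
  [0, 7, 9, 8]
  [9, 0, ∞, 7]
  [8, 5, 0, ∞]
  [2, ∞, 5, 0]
Closure =
  [0, 7, 9, 8]
  [9, 0, 12, 7]
  [8, 5, 0, 12]
  [2, 9, 5, 0]

This is the Floyd-Warshall all-pairs shortest-path computation. For each intermediate vertex k = 0, 1, …, 3, update dist[i][j] ← min(dist[i][j], dist[i][k] + dist[k][j]). The final matrix gives, for each (i, j), the minimum total weight of any directed path from i to j (possibly empty when i = j).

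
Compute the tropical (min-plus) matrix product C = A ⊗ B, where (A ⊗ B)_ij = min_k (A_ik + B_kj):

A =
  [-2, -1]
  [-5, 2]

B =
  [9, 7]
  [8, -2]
A ⊗ B =
  [7, -3]
  [4, 0]

Apply the min-plus product entry-by-entry:
  C[0][0] = min over k of (A[0][0] + B[0][0] = -2 + 9 = 7, A[0][1] + B[1][0] = -1 + 8 = 7) = 7 (attained at k = 0)
  C[0][1] = min over k of (A[0][0] + B[0][1] = -2 + 7 = 5, A[0][1] + B[1][1] = -1 + -2 = -3) = -3 (attained at k = 1)
  C[1][0] = min over k of (A[1][0] + B[0][0] = -5 + 9 = 4, A[1][1] + B[1][0] = 2 + 8 = 10) = 4 (attained at k = 0)
  C[1][1] = min over k of (A[1][0] + B[0][1] = -5 + 7 = 2, A[1][1] + B[1][1] = 2 + -2 = 0) = 0 (attained at k = 1)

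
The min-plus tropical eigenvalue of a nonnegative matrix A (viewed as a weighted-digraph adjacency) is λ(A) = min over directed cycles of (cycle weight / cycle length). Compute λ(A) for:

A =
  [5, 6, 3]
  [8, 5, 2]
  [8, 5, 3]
λ(A) = 3

Enumerate directed cycles and compute their means (weight / length). Sample:
  cycle 0 → 0: weight = 5, length = 1, mean = 5/1 ≈ 5.000
  cycle 1 → 1: weight = 5, length = 1, mean = 5/1 ≈ 5.000
  cycle 2 → 2: weight = 3, length = 1, mean = 3/1 ≈ 3.000
  cycle 0 → 1 → 0: weight = 14, length = 2, mean = 14/2 ≈ 7.000
  cycle 0 → 2 → 0: weight = 11, length = 2, mean = 11/2 ≈ 5.500
  cycle 1 → 0 → 1: weight = 14, length = 2, mean = 14/2 ≈ 7.000
Minimum mean = 3.000, attained e.g. along the cycle 2 → 2 with weight 3 and length 1. So λ(A) = 3/1 = 3.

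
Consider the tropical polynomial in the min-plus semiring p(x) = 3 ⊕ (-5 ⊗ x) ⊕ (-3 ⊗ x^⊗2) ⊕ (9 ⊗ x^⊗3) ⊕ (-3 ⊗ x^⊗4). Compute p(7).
p(7) = 2

A tropical monomial a ⊗ x^⊗i evaluates to a + i · x. Evaluating each term at x = 7:
  Term 0 contributes 3 + 0 · 7 = 3
  Term 1 contributes -5 + 1 · 7 = 2
  Term 2 contributes -3 + 2 · 7 = 11
  Term 3 contributes 9 + 3 · 7 = 30
  Term 4 contributes -3 + 4 · 7 = 25
p(7) = ⊕ of these = min[3, 2, 11, 30, 25] = 2.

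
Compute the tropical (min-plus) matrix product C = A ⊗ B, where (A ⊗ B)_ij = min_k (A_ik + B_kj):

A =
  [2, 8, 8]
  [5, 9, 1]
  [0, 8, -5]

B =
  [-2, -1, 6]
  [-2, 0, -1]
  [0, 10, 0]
A ⊗ B =
  [0, 1, 7]
  [1, 4, 1]
  [-5, -1, -5]

Apply the min-plus product entry-by-entry:
  C[0][0] = min over k of (A[0][0] + B[0][0] = 2 + -2 = 0, A[0][1] + B[1][0] = 8 + -2 = 6, A[0][2] + B[2][0] = 8 + 0 = 8) = 0 (attained at k = 0)
  C[0][1] = min over k of (A[0][0] + B[0][1] = 2 + -1 = 1, A[0][1] + B[1][1] = 8 + 0 = 8, A[0][2] + B[2][1] = 8 + 10 = 18) = 1 (attained at k = 0)
  C[0][2] = min over k of (A[0][0] + B[0][2] = 2 + 6 = 8, A[0][1] + B[1][2] = 8 + -1 = 7, A[0][2] + B[2][2] = 8 + 0 = 8) = 7 (attained at k = 1)
  C[1][0] = min over k of (A[1][0] + B[0][0] = 5 + -2 = 3, A[1][1] + B[1][0] = 9 + -2 = 7, A[1][2] + B[2][0] = 1 + 0 = 1) = 1 (attained at k = 2)
  C[1][1] = min over k of (A[1][0] + B[0][1] = 5 + -1 = 4, A[1][1] + B[1][1] = 9 + 0 = 9, A[1][2] + B[2][1] = 1 + 10 = 11) = 4 (attained at k = 0)
  C[1][2] = min over k of (A[1][0] + B[0][2] = 5 + 6 = 11, A[1][1] + B[1][2] = 9 + -1 = 8, A[1][2] + B[2][2] = 1 + 0 = 1) = 1 (attained at k = 2)
  C[2][0] = min over k of (A[2][0] + B[0][0] = 0 + -2 = -2, A[2][1] + B[1][0] = 8 + -2 = 6, A[2][2] + B[2][0] = -5 + 0 = -5) = -5 (attained at k = 2)
  C[2][1] = min over k of (A[2][0] + B[0][1] = 0 + -1 = -1, A[2][1] + B[1][1] = 8 + 0 = 8, A[2][2] + B[2][1] = -5 + 10 = 5) = -1 (attained at k = 0)
  C[2][2] = min over k of (A[2][0] + B[0][2] = 0 + 6 = 6, A[2][1] + B[1][2] = 8 + -1 = 7, A[2][2] + B[2][2] = -5 + 0 = -5) = -5 (attained at k = 2)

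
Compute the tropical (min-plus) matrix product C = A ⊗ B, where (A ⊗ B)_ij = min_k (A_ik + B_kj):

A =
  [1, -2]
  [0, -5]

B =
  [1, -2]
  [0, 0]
A ⊗ B =
  [-2, -2]
  [-5, -5]

Apply the min-plus product entry-by-entry:
  C[0][0] = min over k of (A[0][0] + B[0][0] = 1 + 1 = 2, A[0][1] + B[1][0] = -2 + 0 = -2) = -2 (attained at k = 1)
  C[0][1] = min over k of (A[0][0] + B[0][1] = 1 + -2 = -1, A[0][1] + B[1][1] = -2 + 0 = -2) = -2 (attained at k = 1)
  C[1][0] = min over k of (A[1][0] + B[0][0] = 0 + 1 = 1, A[1][1] + B[1][0] = -5 + 0 = -5) = -5 (attained at k = 1)
  C[1][1] = min over k of (A[1][0] + B[0][1] = 0 + -2 = -2, A[1][1] + B[1][1] = -5 + 0 = -5) = -5 (attained at k = 1)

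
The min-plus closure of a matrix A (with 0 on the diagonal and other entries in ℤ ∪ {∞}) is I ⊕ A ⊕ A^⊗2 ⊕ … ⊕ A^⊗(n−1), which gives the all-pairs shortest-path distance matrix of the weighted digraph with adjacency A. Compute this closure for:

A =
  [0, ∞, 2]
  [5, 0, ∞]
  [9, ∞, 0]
Closure =
  [0, ∞, 2]
  [5, 0, 7]
  [9, ∞, 0]

This is the Floyd-Warshall all-pairs shortest-path computation. For each intermediate vertex k = 0, 1, …, 2, update dist[i][j] ← min(dist[i][j], dist[i][k] + dist[k][j]). The final matrix gives, for each (i, j), the minimum total weight of any directed path from i to j (possibly empty when i = j).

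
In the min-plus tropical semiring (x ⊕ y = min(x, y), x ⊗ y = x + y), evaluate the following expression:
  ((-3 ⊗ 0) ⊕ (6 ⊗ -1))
((-3 ⊗ 0) ⊕ (6 ⊗ -1)) = -3

Expand innermost to outermost. Recall ⊕ takes the minimum of its arguments and ⊗ takes their sum. Working out the expression ((-3 ⊗ 0) ⊕ (6 ⊗ -1)) gives -3.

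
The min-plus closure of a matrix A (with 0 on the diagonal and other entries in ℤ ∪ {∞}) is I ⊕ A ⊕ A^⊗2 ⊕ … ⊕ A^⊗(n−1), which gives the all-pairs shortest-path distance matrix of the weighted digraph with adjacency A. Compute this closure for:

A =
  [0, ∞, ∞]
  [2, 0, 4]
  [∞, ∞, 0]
Closure =
  [0, ∞, ∞]
  [2, 0, 4]
  [∞, ∞, 0]

This is the Floyd-Warshall all-pairs shortest-path computation. For each intermediate vertex k = 0, 1, …, 2, update dist[i][j] ← min(dist[i][j], dist[i][k] + dist[k][j]). The final matrix gives, for each (i, j), the minimum total weight of any directed path from i to j (possibly empty when i = j).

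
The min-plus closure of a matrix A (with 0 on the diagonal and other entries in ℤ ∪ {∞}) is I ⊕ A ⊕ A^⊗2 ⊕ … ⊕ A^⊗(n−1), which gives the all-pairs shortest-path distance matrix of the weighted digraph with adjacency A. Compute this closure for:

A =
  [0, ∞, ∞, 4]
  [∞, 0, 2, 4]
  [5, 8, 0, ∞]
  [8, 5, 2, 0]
Closure =
  [0, 9, 6, 4]
  [7, 0, 2, 4]
  [5, 8, 0, 9]
  [7, 5, 2, 0]

This is the Floyd-Warshall all-pairs shortest-path computation. For each intermediate vertex k = 0, 1, …, 3, update dist[i][j] ← min(dist[i][j], dist[i][k] + dist[k][j]). The final matrix gives, for each (i, j), the minimum total weight of any directed path from i to j (possibly empty when i = j).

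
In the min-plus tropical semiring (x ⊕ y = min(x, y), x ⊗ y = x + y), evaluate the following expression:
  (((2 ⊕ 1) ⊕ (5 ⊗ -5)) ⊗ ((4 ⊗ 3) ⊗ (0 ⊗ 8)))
(((2 ⊕ 1) ⊕ (5 ⊗ -5)) ⊗ ((4 ⊗ 3) ⊗ (0 ⊗ 8))) = 15

Expand innermost to outermost. Recall ⊕ takes the minimum of its arguments and ⊗ takes their sum. Working out the expression (((2 ⊕ 1) ⊕ (5 ⊗ -5)) ⊗ ((4 ⊗ 3) ⊗ (0 ⊗ 8))) gives 15.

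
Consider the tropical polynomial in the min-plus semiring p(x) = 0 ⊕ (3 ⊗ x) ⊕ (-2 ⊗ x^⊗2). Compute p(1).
p(1) = 0

A tropical monomial a ⊗ x^⊗i evaluates to a + i · x. Evaluating each term at x = 1:
  Term 0 contributes 0 + 0 · 1 = 0
  Term 1 contributes 3 + 1 · 1 = 4
  Term 2 contributes -2 + 2 · 1 = 0
p(1) = ⊕ of these = min[0, 4, 0] = 0.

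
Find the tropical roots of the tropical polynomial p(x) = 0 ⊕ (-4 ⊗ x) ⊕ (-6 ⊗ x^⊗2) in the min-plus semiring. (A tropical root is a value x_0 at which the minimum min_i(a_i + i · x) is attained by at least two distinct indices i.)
Roots: {2, 4}

Each tropical root is a break point of the lower envelope of the lines y = a_i + i · x (there are 3 lines, with slopes 0, 1, ..., 2). Only the lines that attain the minimum somewhere contribute to roots; other lines are dominated. Here the surviving (envelope) indices are i = 2, i = 1, i = 0.
Intersections between consecutive envelope lines give the roots: for adjacent envelope indices i < j the intersection is x = (a_i − a_j) / (j − i). Reading off the sorted break points: {2, 4}.
Verification: at each break x_0, at least two indices attain the minimum of min_i(a_i + i · x_0).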